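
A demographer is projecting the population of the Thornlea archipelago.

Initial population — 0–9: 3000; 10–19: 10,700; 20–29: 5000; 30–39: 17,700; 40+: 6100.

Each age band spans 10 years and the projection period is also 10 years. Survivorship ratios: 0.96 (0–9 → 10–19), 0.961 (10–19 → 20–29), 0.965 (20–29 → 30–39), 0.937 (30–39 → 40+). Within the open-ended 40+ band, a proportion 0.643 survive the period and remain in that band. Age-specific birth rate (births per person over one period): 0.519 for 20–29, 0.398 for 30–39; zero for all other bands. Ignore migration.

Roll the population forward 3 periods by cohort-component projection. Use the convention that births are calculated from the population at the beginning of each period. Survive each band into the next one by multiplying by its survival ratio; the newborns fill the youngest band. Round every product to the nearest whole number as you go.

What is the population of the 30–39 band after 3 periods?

Period 1:
Births: 5000 * 0.519 = 2595 ; 17700 * 0.398 = 7045 → 9640
10–19: 3000 * 0.96 = 2880
20–29: 10700 * 0.961 = 10283
30–39: 5000 * 0.965 = 4825
40+: 17700 * 0.937 + 6100 * 0.643 = 16585 + 3922 = 20507
→ [9640, 2880, 10283, 4825, 20507]
Period 2:
Births: 10283 * 0.519 = 5337 ; 4825 * 0.398 = 1920 → 7257
10–19: 9640 * 0.96 = 9254
20–29: 2880 * 0.961 = 2768
30–39: 10283 * 0.965 = 9923
40+: 4825 * 0.937 + 20507 * 0.643 = 4521 + 13186 = 17707
→ [7257, 9254, 2768, 9923, 17707]
Period 3:
Births: 2768 * 0.519 = 1437 ; 9923 * 0.398 = 3949 → 5386
10–19: 7257 * 0.96 = 6967
20–29: 9254 * 0.961 = 8893
30–39: 2768 * 0.965 = 2671
40+: 9923 * 0.937 + 17707 * 0.643 = 9298 + 11386 = 20684
→ [5386, 6967, 8893, 2671, 20684]

2671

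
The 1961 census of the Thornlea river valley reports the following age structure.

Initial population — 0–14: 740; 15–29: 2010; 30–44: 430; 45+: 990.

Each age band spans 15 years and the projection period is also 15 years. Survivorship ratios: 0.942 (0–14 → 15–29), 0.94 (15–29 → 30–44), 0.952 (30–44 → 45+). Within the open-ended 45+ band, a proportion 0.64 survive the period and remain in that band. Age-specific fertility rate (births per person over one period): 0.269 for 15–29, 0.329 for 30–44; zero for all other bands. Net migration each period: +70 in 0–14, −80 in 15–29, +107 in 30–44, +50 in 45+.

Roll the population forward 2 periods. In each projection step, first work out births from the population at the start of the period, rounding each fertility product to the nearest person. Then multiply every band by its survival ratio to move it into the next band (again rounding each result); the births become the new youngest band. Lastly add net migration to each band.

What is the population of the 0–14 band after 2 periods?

Let band 1 be 0–14 through band 4 = 45+.
[period 1]
Births: 2010 * 0.269 = 541 ; 430 * 0.329 = 141 → 682
Band 2: 740 * 0.942 = 697
Band 3: 2010 * 0.94 = 1889
Band 4: 430 * 0.952 + 990 * 0.64 = 409 + 634 = 1043
Net migration: Band 1 + 70 → 752; Band 2 − 80 → 617; Band 3 + 107 → 1996; Band 4 + 50 → 1093
End of period: [752, 617, 1996, 1093]
[period 2]
Births: 617 * 0.269 = 166 ; 1996 * 0.329 = 657 → 823
Band 2: 752 * 0.942 = 708
Band 3: 617 * 0.94 = 580
Band 4: 1996 * 0.952 + 1093 * 0.64 = 1900 + 700 = 2600
Net migration: Band 1 + 70 → 893; Band 2 − 80 → 628; Band 3 + 107 → 687; Band 4 + 50 → 2650
End of period: [893, 628, 687, 2650]

893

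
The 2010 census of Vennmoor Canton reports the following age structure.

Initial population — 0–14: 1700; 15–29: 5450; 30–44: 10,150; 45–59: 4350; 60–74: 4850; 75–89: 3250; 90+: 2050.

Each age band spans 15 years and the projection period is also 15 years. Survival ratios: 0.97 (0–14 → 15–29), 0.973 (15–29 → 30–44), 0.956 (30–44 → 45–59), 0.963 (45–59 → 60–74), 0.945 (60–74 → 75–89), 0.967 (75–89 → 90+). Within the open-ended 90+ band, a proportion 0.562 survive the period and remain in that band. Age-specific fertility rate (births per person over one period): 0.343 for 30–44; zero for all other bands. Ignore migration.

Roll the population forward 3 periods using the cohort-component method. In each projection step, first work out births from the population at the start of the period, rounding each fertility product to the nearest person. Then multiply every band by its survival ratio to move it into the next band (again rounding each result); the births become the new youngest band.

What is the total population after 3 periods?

28520

— Period 1 —
Births: 10150 × 0.343 = 3481
15–29: 1700 × 0.97 = 1649
30–44: 5450 × 0.973 = 5303
45–59: 10150 × 0.956 = 9703
60–74: 4350 × 0.963 = 4189
75–89: 4850 × 0.945 = 4583
90+: 3250 × 0.967 + 2050 × 0.562 = 3143 + 1152 = 4295
Giving 3481 / 1649 / 5303 / 9703 / 4189 / 4583 / 4295.
— Period 2 —
Births: 5303 × 0.343 = 1819
15–29: 3481 × 0.97 = 3377
30–44: 1649 × 0.973 = 1604
45–59: 5303 × 0.956 = 5070
60–74: 9703 × 0.963 = 9344
75–89: 4189 × 0.945 = 3959
90+: 4583 × 0.967 + 4295 × 0.562 = 4432 + 2414 = 6846
Giving 1819 / 3377 / 1604 / 5070 / 9344 / 3959 / 6846.
— Period 3 —
Births: 1604 × 0.343 = 550
15–29: 1819 × 0.97 = 1764
30–44: 3377 × 0.973 = 3286
45–59: 1604 × 0.956 = 1533
60–74: 5070 × 0.963 = 4882
75–89: 9344 × 0.945 = 8830
90+: 3959 × 0.967 + 6846 × 0.562 = 3828 + 3847 = 7675
Giving 550 / 1764 / 3286 / 1533 / 4882 / 8830 / 7675.
Total after period 3: 550 + 1764 + 3286 + 1533 + 4882 + 8830 + 7675 = 28520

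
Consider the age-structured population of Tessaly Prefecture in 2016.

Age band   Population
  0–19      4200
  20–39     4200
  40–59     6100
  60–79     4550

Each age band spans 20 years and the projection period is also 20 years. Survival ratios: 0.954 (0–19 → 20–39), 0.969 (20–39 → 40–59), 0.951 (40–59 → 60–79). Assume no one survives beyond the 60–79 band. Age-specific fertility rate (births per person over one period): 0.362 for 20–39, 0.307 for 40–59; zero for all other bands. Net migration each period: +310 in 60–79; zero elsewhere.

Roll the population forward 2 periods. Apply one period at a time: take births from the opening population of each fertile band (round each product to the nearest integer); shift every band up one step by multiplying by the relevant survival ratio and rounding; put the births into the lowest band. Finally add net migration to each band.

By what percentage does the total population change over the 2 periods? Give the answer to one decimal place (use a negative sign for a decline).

After projecting period 1:
Births: 4200 × 0.362 = 1520  |  6100 × 0.307 = 1873 — total 3393
20–39: 4200 × 0.954 = 4007
40–59: 4200 × 0.969 = 4070
60–79: 6100 × 0.951 = 5801
Net migration: 60–79 + 310 → 6111
→ [3393, 4007, 4070, 6111]
After projecting period 2:
Births: 4007 × 0.362 = 1451  |  4070 × 0.307 = 1249 — total 2700
20–39: 3393 × 0.954 = 3237
40–59: 4007 × 0.969 = 3883
60–79: 4070 × 0.951 = 3871
Net migration: 60–79 + 310 → 4181
→ [2700, 3237, 3883, 4181]
Total: 19050 → 14001; change = -5049; percentage change = -26.5%

-26.5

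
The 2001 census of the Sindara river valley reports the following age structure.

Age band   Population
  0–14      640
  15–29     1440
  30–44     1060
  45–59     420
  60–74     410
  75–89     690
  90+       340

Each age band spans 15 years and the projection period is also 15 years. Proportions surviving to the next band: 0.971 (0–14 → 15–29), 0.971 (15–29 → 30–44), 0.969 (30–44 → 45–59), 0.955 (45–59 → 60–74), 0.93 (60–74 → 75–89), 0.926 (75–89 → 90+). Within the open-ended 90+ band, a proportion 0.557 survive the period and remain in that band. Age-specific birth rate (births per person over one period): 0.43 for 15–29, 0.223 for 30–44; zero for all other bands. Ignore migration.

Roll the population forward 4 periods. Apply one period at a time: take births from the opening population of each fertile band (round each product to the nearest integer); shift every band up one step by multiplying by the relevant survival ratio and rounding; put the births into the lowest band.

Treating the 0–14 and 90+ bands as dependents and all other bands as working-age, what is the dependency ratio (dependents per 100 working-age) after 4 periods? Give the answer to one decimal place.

48.0

Call the groups 1 to 7, youngest first.
[period 1]
Births: 1440 * 0.43 = 619  |  1060 * 0.223 = 236 ⇒ total 855
Group 2: 640 * 0.971 = 621
Group 3: 1440 * 0.971 = 1398
Group 4: 1060 * 0.969 = 1027
Group 5: 420 * 0.955 = 401
Group 6: 410 * 0.93 = 381
Group 7: 690 * 0.926 + 340 * 0.557 = 639 + 189 = 828
→ [855, 621, 1398, 1027, 401, 381, 828]
[period 2]
Births: 621 * 0.43 = 267  |  1398 * 0.223 = 312 ⇒ total 579
Group 2: 855 * 0.971 = 830
Group 3: 621 * 0.971 = 603
Group 4: 1398 * 0.969 = 1355
Group 5: 1027 * 0.955 = 981
Group 6: 401 * 0.93 = 373
Group 7: 381 * 0.926 + 828 * 0.557 = 353 + 461 = 814
→ [579, 830, 603, 1355, 981, 373, 814]
[period 3]
Births: 830 * 0.43 = 357  |  603 * 0.223 = 134 ⇒ total 491
Group 2: 579 * 0.971 = 562
Group 3: 830 * 0.971 = 806
Group 4: 603 * 0.969 = 584
Group 5: 1355 * 0.955 = 1294
Group 6: 981 * 0.93 = 912
Group 7: 373 * 0.926 + 814 * 0.557 = 345 + 453 = 798
→ [491, 562, 806, 584, 1294, 912, 798]
[period 4]
Births: 562 * 0.43 = 242  |  806 * 0.223 = 180 ⇒ total 422
Group 2: 491 * 0.971 = 477
Group 3: 562 * 0.971 = 546
Group 4: 806 * 0.969 = 781
Group 5: 584 * 0.955 = 558
Group 6: 1294 * 0.93 = 1203
Group 7: 912 * 0.926 + 798 * 0.557 = 845 + 444 = 1289
→ [422, 477, 546, 781, 558, 1203, 1289]
Dependents (band 0–14 + band 90+) = 422 + 1289 = 1711; working-age = 3565; ratio = 1711/3565 × 100 = 48.0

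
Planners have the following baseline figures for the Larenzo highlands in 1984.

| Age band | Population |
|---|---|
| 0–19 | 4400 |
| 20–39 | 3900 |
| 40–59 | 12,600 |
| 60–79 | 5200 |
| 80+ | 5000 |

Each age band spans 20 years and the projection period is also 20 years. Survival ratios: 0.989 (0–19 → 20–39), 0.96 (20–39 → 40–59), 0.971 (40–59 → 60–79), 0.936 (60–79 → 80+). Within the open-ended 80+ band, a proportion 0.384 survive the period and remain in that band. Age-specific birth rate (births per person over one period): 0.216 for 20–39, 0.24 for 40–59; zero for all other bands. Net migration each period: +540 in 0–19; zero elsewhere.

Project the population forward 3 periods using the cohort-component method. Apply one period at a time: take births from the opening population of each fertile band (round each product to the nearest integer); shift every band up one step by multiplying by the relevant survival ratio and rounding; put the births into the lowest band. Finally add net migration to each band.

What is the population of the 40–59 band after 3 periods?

4184

[period 1]
Births: 3900 × 0.216 = 842  |  12600 × 0.24 = 3024 — total 3866
20–39: 4400 × 0.989 = 4352
40–59: 3900 × 0.96 = 3744
60–79: 12600 × 0.971 = 12235
80+: 5200 × 0.936 + 5000 × 0.384 = 4867 + 1920 = 6787
Net migration: 0–19 + 540 → 4406
End of period: [4406, 4352, 3744, 12235, 6787]
[period 2]
Births: 4352 × 0.216 = 940  |  3744 × 0.24 = 899 — total 1839
20–39: 4406 × 0.989 = 4358
40–59: 4352 × 0.96 = 4178
60–79: 3744 × 0.971 = 3635
80+: 12235 × 0.936 + 6787 × 0.384 = 11452 + 2606 = 14058
Net migration: 0–19 + 540 → 2379
End of period: [2379, 4358, 4178, 3635, 14058]
[period 3]
Births: 4358 × 0.216 = 941  |  4178 × 0.24 = 1003 — total 1944
20–39: 2379 × 0.989 = 2353
40–59: 4358 × 0.96 = 4184
60–79: 4178 × 0.971 = 4057
80+: 3635 × 0.936 + 14058 × 0.384 = 3402 + 5398 = 8800
Net migration: 0–19 + 540 → 2484
End of period: [2484, 2353, 4184, 4057, 8800]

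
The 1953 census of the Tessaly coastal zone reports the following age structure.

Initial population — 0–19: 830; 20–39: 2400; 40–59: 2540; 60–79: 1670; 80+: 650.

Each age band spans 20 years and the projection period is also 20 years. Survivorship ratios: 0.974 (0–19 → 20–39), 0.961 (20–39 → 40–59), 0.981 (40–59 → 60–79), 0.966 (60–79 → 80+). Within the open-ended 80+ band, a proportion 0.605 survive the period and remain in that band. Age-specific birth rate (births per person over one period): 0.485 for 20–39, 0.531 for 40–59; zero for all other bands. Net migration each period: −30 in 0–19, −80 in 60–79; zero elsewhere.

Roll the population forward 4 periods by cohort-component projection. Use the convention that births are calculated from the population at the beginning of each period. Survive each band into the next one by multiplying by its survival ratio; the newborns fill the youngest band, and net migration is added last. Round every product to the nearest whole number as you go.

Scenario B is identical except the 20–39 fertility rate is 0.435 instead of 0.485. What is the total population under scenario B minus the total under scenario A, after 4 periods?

-470

[period 1]
Births: 2400 × 0.485 = 1164, 2540 × 0.531 = 1349 → total 2513
20–39: 830 × 0.974 = 808
40–59: 2400 × 0.961 = 2306
60–79: 2540 × 0.981 = 2492
80+: 1670 × 0.966 + 650 × 0.605 = 1613 + 393 = 2006
Net migration: 0–19 − 30 → 2483; 60–79 − 80 → 2412
Population now: 0–19=2483, 20–39=808, 40–59=2306, 60–79=2412, 80+=2006
[period 2]
Births: 808 × 0.485 = 392, 2306 × 0.531 = 1224 → total 1616
20–39: 2483 × 0.974 = 2418
40–59: 808 × 0.961 = 776
60–79: 2306 × 0.981 = 2262
80+: 2412 × 0.966 + 2006 × 0.605 = 2330 + 1214 = 3544
Net migration: 0–19 − 30 → 1586; 60–79 − 80 → 2182
Population now: 0–19=1586, 20–39=2418, 40–59=776, 60–79=2182, 80+=3544
[period 3]
Births: 2418 × 0.485 = 1173, 776 × 0.531 = 412 → total 1585
20–39: 1586 × 0.974 = 1545
40–59: 2418 × 0.961 = 2324
60–79: 776 × 0.981 = 761
80+: 2182 × 0.966 + 3544 × 0.605 = 2108 + 2144 = 4252
Net migration: 0–19 − 30 → 1555; 60–79 − 80 → 681
Population now: 0–19=1555, 20–39=1545, 40–59=2324, 60–79=681, 80+=4252
[period 4]
Births: 1545 × 0.485 = 749, 2324 × 0.531 = 1234 → total 1983
20–39: 1555 × 0.974 = 1515
40–59: 1545 × 0.961 = 1485
60–79: 2324 × 0.981 = 2280
80+: 681 × 0.966 + 4252 × 0.605 = 658 + 2572 = 3230
Net migration: 0–19 − 30 → 1953; 60–79 − 80 → 2200
Population now: 0–19=1953, 20–39=1515, 40–59=1485, 60–79=2200, 80+=3230
Scenario A total after 4 periods: 10383
Scenario B projection —
[period 1]
Births: 2400 × 0.435 = 1044, 2540 × 0.531 = 1349 → total 2393
20–39: 830 × 0.974 = 808
40–59: 2400 × 0.961 = 2306
60–79: 2540 × 0.981 = 2492
80+: 1670 × 0.966 + 650 × 0.605 = 1613 + 393 = 2006
Net migration: 0–19 − 30 → 2363; 60–79 − 80 → 2412
Population now: 0–19=2363, 20–39=808, 40–59=2306, 60–79=2412, 80+=2006
[period 2]
Births: 808 × 0.435 = 351, 2306 × 0.531 = 1224 → total 1575
20–39: 2363 × 0.974 = 2302
40–59: 808 × 0.961 = 776
60–79: 2306 × 0.981 = 2262
80+: 2412 × 0.966 + 2006 × 0.605 = 2330 + 1214 = 3544
Net migration: 0–19 − 30 → 1545; 60–79 − 80 → 2182
Population now: 0–19=1545, 20–39=2302, 40–59=776, 60–79=2182, 80+=3544
[period 3]
Births: 2302 × 0.435 = 1001, 776 × 0.531 = 412 → total 1413
20–39: 1545 × 0.974 = 1505
40–59: 2302 × 0.961 = 2212
60–79: 776 × 0.981 = 761
80+: 2182 × 0.966 + 3544 × 0.605 = 2108 + 2144 = 4252
Net migration: 0–19 − 30 → 1383; 60–79 − 80 → 681
Population now: 0–19=1383, 20–39=1505, 40–59=2212, 60–79=681, 80+=4252
[period 4]
Births: 1505 × 0.435 = 655, 2212 × 0.531 = 1175 → total 1830
20–39: 1383 × 0.974 = 1347
40–59: 1505 × 0.961 = 1446
60–79: 2212 × 0.981 = 2170
80+: 681 × 0.966 + 4252 × 0.605 = 658 + 2572 = 3230
Net migration: 0–19 − 30 → 1800; 60–79 − 80 → 2090
Population now: 0–19=1800, 20–39=1347, 40–59=1446, 60–79=2090, 80+=3230
Scenario B total after 4 periods: 9913
Difference B − A = 9913 − 10383 = -470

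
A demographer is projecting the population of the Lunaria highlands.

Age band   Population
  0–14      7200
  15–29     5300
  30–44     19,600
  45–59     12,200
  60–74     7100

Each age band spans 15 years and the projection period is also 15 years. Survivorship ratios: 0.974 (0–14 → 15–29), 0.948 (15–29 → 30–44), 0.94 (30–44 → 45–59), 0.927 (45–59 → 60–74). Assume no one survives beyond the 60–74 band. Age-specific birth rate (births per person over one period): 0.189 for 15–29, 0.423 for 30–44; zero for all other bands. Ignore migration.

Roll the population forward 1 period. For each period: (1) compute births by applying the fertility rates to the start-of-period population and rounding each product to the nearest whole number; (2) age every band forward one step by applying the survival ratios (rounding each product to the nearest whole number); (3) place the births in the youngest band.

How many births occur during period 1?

— Period 1 —
Births: 5300 * 0.189 = 1002  |  19600 * 0.423 = 8291 — total 9293
15–29: 7200 * 0.974 = 7013
30–44: 5300 * 0.948 = 5024
45–59: 19600 * 0.94 = 18424
60–74: 12200 * 0.927 = 11309
Population now: 0–14=9293, 15–29=7013, 30–44=5024, 45–59=18424, 60–74=11309

9293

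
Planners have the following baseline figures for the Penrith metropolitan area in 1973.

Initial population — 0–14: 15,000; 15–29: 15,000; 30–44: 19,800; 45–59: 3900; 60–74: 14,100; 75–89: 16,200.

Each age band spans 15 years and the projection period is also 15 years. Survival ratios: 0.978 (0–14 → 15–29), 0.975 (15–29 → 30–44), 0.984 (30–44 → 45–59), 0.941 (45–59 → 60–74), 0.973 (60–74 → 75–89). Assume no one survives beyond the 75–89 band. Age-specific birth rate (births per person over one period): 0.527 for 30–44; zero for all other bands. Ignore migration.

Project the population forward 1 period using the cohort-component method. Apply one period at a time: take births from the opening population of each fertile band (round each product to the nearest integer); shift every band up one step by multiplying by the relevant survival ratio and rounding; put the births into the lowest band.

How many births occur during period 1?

[period 1]
Births: 19800 × 0.527 = 10435
15–29: 15000 × 0.978 = 14670
30–44: 15000 × 0.975 = 14625
45–59: 19800 × 0.984 = 19483
60–74: 3900 × 0.941 = 3670
75–89: 14100 × 0.973 = 13719
Population now: 0–14=10435, 15–29=14670, 30–44=14625, 45–59=19483, 60–74=3670, 75–89=13719

10435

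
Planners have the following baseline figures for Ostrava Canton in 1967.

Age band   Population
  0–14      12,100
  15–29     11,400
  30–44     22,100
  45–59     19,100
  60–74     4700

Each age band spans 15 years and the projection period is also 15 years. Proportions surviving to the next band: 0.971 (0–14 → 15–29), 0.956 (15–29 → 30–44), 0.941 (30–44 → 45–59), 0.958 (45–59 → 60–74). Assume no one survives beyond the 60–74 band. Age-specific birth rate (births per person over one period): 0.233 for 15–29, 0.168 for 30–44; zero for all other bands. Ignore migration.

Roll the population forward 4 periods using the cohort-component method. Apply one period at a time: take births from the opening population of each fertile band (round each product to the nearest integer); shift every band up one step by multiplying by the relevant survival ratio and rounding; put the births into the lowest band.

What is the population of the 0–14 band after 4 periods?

Period 1.
Births: 11400 × 0.233 = 2656 ; 22100 × 0.168 = 3713 → total 6369
15–29: 12100 × 0.971 = 11749
30–44: 11400 × 0.956 = 10898
45–59: 22100 × 0.941 = 20796
60–74: 19100 × 0.958 = 18298
Giving 6369 / 11749 / 10898 / 20796 / 18298.
Period 2.
Births: 11749 × 0.233 = 2738 ; 10898 × 0.168 = 1831 → total 4569
15–29: 6369 × 0.971 = 6184
30–44: 11749 × 0.956 = 11232
45–59: 10898 × 0.941 = 10255
60–74: 20796 × 0.958 = 19923
Giving 4569 / 6184 / 11232 / 10255 / 19923.
Period 3.
Births: 6184 × 0.233 = 1441 ; 11232 × 0.168 = 1887 → total 3328
15–29: 4569 × 0.971 = 4436
30–44: 6184 × 0.956 = 5912
45–59: 11232 × 0.941 = 10569
60–74: 10255 × 0.958 = 9824
Giving 3328 / 4436 / 5912 / 10569 / 9824.
Period 4.
Births: 4436 × 0.233 = 1034 ; 5912 × 0.168 = 993 → total 2027
15–29: 3328 × 0.971 = 3231
30–44: 4436 × 0.956 = 4241
45–59: 5912 × 0.941 = 5563
60–74: 10569 × 0.958 = 10125
Giving 2027 / 3231 / 4241 / 5563 / 10125.

2027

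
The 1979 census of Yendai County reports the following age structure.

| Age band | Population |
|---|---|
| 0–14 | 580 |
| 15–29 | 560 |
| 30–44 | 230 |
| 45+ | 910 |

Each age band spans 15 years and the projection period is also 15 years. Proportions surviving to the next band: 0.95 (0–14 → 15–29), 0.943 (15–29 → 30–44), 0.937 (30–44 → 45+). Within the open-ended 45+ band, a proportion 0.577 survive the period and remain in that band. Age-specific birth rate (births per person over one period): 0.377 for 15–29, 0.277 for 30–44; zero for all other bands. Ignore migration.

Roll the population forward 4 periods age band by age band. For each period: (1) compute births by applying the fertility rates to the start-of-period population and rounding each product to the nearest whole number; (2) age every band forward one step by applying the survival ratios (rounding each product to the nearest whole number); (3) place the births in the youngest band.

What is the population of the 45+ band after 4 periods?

Call the groups 1 to 4, youngest first.
[period 1]
Births: 560 × 0.377 = 211  |  230 × 0.277 = 64 → 275
Group 2: 580 × 0.95 = 551
Group 3: 560 × 0.943 = 528
Group 4: 230 × 0.937 + 910 × 0.577 = 216 + 525 = 741
End of period: [275, 551, 528, 741]
[period 2]
Births: 551 × 0.377 = 208  |  528 × 0.277 = 146 → 354
Group 2: 275 × 0.95 = 261
Group 3: 551 × 0.943 = 520
Group 4: 528 × 0.937 + 741 × 0.577 = 495 + 428 = 923
End of period: [354, 261, 520, 923]
[period 3]
Births: 261 × 0.377 = 98  |  520 × 0.277 = 144 → 242
Group 2: 354 × 0.95 = 336
Group 3: 261 × 0.943 = 246
Group 4: 520 × 0.937 + 923 × 0.577 = 487 + 533 = 1020
End of period: [242, 336, 246, 1020]
[period 4]
Births: 336 × 0.377 = 127  |  246 × 0.277 = 68 → 195
Group 2: 242 × 0.95 = 230
Group 3: 336 × 0.943 = 317
Group 4: 246 × 0.937 + 1020 × 0.577 = 231 + 589 = 820
End of period: [195, 230, 317, 820]

820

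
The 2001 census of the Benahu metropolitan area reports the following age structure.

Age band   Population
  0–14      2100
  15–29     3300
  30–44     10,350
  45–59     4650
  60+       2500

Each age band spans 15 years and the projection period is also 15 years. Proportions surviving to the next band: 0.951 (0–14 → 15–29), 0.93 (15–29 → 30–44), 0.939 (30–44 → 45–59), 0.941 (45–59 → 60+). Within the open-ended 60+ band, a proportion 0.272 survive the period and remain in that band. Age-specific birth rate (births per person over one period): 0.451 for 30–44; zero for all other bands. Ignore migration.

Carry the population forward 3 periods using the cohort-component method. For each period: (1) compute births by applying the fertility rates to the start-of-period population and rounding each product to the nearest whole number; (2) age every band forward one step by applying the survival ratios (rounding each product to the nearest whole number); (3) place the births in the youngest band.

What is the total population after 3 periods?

Let group 1 be 0–14 through group 5 = 60+.
After projecting period 1:
Births: 10350 × 0.451 = 4668
Group 2: 2100 × 0.951 = 1997
Group 3: 3300 × 0.93 = 3069
Group 4: 10350 × 0.939 = 9719
Group 5: 4650 × 0.941 + 2500 × 0.272 = 4376 + 680 = 5056
→ [4668, 1997, 3069, 9719, 5056]
After projecting period 2:
Births: 3069 × 0.451 = 1384
Group 2: 4668 × 0.951 = 4439
Group 3: 1997 × 0.93 = 1857
Group 4: 3069 × 0.939 = 2882
Group 5: 9719 × 0.941 + 5056 × 0.272 = 9146 + 1375 = 10521
→ [1384, 4439, 1857, 2882, 10521]
After projecting period 3:
Births: 1857 × 0.451 = 838
Group 2: 1384 × 0.951 = 1316
Group 3: 4439 × 0.93 = 4128
Group 4: 1857 × 0.939 = 1744
Group 5: 2882 × 0.941 + 10521 × 0.272 = 2712 + 2862 = 5574
→ [838, 1316, 4128, 1744, 5574]
Total after period 3: 838 + 1316 + 4128 + 1744 + 5574 = 13600

13600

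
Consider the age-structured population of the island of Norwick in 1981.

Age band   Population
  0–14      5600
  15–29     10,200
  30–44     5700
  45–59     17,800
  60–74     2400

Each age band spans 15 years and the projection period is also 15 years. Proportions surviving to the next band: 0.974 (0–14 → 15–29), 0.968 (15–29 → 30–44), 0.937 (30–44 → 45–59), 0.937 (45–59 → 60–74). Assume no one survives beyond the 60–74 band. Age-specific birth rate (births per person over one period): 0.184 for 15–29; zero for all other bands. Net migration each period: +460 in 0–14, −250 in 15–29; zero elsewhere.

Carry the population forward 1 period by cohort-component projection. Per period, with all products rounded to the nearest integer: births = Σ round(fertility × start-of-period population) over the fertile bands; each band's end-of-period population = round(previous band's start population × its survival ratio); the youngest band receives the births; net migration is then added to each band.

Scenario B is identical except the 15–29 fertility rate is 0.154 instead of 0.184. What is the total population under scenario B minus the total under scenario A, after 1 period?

After projecting period 1:
Births: 10200 × 0.184 = 1877
15–29: 5600 × 0.974 = 5454
30–44: 10200 × 0.968 = 9874
45–59: 5700 × 0.937 = 5341
60–74: 17800 × 0.937 = 16679
Net migration: 0–14 + 460 → 2337; 15–29 − 250 → 5204
Population now: 0–14=2337, 15–29=5204, 30–44=9874, 45–59=5341, 60–74=16679
Scenario A total after 1 period: 39435
Scenario B projection —
After projecting period 1:
Births: 10200 × 0.154 = 1571
15–29: 5600 × 0.974 = 5454
30–44: 10200 × 0.968 = 9874
45–59: 5700 × 0.937 = 5341
60–74: 17800 × 0.937 = 16679
Net migration: 0–14 + 460 → 2031; 15–29 − 250 → 5204
Population now: 0–14=2031, 15–29=5204, 30–44=9874, 45–59=5341, 60–74=16679
Scenario B total after 1 period: 39129
Difference B − A = 39129 − 39435 = -306

-306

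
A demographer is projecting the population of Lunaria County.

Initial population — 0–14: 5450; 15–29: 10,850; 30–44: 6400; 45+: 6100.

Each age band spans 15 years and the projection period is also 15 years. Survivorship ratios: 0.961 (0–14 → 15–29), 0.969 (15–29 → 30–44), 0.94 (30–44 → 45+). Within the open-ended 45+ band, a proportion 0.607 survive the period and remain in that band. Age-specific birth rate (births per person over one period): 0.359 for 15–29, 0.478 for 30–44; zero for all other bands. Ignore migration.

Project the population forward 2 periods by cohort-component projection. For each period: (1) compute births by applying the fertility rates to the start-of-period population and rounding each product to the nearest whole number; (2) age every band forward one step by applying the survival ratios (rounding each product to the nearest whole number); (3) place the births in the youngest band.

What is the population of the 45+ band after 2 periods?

Let band 1 be 0–14 through band 4 = 45+.
[period 1]
Births: 10850 * 0.359 = 3895, 6400 * 0.478 = 3059 ⇒ total 6954
Band 2: 5450 * 0.961 = 5237
Band 3: 10850 * 0.969 = 10514
Band 4: 6400 * 0.94 + 6100 * 0.607 = 6016 + 3703 = 9719
→ [6954, 5237, 10514, 9719]
[period 2]
Births: 5237 * 0.359 = 1880, 10514 * 0.478 = 5026 ⇒ total 6906
Band 2: 6954 * 0.961 = 6683
Band 3: 5237 * 0.969 = 5075
Band 4: 10514 * 0.94 + 9719 * 0.607 = 9883 + 5899 = 15782
→ [6906, 6683, 5075, 15782]

15782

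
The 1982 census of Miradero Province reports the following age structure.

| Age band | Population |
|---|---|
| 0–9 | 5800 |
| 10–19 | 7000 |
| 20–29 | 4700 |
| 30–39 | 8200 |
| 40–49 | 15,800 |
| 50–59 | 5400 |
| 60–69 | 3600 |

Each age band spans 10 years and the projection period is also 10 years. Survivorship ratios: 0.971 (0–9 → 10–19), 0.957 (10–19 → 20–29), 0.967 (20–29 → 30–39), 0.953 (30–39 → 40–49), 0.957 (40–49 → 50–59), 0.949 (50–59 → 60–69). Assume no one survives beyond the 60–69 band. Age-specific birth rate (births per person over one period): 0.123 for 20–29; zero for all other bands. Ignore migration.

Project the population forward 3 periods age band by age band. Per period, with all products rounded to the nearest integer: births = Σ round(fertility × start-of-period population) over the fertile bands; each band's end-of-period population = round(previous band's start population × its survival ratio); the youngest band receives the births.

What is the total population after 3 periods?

(Bands numbered youngest = 1 to oldest = 7.)
Period 1.
Births: 4700 × 0.123 = 578
Band 2: 5800 × 0.971 = 5632
Band 3: 7000 × 0.957 = 6699
Band 4: 4700 × 0.967 = 4545
Band 5: 8200 × 0.953 = 7815
Band 6: 15800 × 0.957 = 15121
Band 7: 5400 × 0.949 = 5125
Giving 578 / 5632 / 6699 / 4545 / 7815 / 15121 / 5125.
Period 2.
Births: 6699 × 0.123 = 824
Band 2: 578 × 0.971 = 561
Band 3: 5632 × 0.957 = 5390
Band 4: 6699 × 0.967 = 6478
Band 5: 4545 × 0.953 = 4331
Band 6: 7815 × 0.957 = 7479
Band 7: 15121 × 0.949 = 14350
Giving 824 / 561 / 5390 / 6478 / 4331 / 7479 / 14350.
Period 3.
Births: 5390 × 0.123 = 663
Band 2: 824 × 0.971 = 800
Band 3: 561 × 0.957 = 537
Band 4: 5390 × 0.967 = 5212
Band 5: 6478 × 0.953 = 6174
Band 6: 4331 × 0.957 = 4145
Band 7: 7479 × 0.949 = 7098
Giving 663 / 800 / 537 / 5212 / 6174 / 4145 / 7098.
Total after period 3: 663 + 800 + 537 + 5212 + 6174 + 4145 + 7098 = 24629

24629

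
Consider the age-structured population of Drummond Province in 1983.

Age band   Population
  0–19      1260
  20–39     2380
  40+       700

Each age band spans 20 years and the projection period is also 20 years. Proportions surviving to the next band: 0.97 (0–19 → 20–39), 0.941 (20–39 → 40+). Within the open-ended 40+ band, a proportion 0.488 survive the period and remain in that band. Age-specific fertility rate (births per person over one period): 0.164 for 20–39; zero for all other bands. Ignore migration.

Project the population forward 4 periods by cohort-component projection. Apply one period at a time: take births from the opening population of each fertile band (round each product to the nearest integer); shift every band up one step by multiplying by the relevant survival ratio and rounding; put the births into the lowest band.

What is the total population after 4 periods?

Call the bands 1 to 3, youngest first.
— Period 1 —
Births: 2380 × 0.164 = 390
Band 2: 1260 × 0.97 = 1222
Band 3: 2380 × 0.941 + 700 × 0.488 = 2240 + 342 = 2582
Population now: 0–19=390, 20–39=1222, 40+=2582
— Period 2 —
Births: 1222 × 0.164 = 200
Band 2: 390 × 0.97 = 378
Band 3: 1222 × 0.941 + 2582 × 0.488 = 1150 + 1260 = 2410
Population now: 0–19=200, 20–39=378, 40+=2410
— Period 3 —
Births: 378 × 0.164 = 62
Band 2: 200 × 0.97 = 194
Band 3: 378 × 0.941 + 2410 × 0.488 = 356 + 1176 = 1532
Population now: 0–19=62, 20–39=194, 40+=1532
— Period 4 —
Births: 194 × 0.164 = 32
Band 2: 62 × 0.97 = 60
Band 3: 194 × 0.941 + 1532 × 0.488 = 183 + 748 = 931
Population now: 0–19=32, 20–39=60, 40+=931
Total after period 4: 32 + 60 + 931 = 1023

1023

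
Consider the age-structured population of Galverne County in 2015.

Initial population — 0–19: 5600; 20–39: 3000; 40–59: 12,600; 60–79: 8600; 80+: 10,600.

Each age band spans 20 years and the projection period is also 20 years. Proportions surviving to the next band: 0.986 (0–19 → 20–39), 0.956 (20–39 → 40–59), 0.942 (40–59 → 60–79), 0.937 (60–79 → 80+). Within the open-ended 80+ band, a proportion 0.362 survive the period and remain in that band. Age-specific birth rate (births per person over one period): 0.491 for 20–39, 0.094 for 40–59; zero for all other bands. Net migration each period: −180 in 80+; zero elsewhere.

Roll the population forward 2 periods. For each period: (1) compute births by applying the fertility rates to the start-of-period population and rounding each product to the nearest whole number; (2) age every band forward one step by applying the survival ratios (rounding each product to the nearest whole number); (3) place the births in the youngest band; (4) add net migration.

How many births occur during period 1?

Let band 1 be 0–19 through band 5 = 80+.
— Period 1 —
Births: 3000 × 0.491 = 1473  |  12600 × 0.094 = 1184 → 2657
Band 2: 5600 × 0.986 = 5522
Band 3: 3000 × 0.956 = 2868
Band 4: 12600 × 0.942 = 11869
Band 5: 8600 × 0.937 + 10600 × 0.362 = 8058 + 3837 = 11895
Net migration: Band 5 − 180 → 11715
End of period: [2657, 5522, 2868, 11869, 11715]

2657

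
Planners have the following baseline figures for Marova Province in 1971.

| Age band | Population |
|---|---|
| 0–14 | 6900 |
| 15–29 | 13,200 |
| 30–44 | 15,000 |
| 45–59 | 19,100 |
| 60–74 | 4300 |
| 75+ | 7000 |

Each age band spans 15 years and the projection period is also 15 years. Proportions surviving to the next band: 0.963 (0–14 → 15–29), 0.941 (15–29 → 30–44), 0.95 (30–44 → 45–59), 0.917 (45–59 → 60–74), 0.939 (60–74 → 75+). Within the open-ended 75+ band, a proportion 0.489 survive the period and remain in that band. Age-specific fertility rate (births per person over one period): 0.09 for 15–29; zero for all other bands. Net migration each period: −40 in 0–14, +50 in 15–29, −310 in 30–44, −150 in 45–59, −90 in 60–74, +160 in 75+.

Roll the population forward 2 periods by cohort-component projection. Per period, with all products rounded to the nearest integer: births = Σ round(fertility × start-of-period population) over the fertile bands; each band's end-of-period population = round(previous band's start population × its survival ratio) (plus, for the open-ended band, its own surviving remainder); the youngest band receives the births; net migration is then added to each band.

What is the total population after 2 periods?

— Period 1 —
Births: 13200 × 0.09 = 1188
15–29: 6900 × 0.963 = 6645
30–44: 13200 × 0.941 = 12421
45–59: 15000 × 0.95 = 14250
60–74: 19100 × 0.917 = 17515
75+: 4300 × 0.939 + 7000 × 0.489 = 4038 + 3423 = 7461
Net migration: 0–14 − 40 → 1148; 15–29 + 50 → 6695; 30–44 − 310 → 12111; 45–59 − 150 → 14100; 60–74 − 90 → 17425; 75+ + 160 → 7621
→ [1148, 6695, 12111, 14100, 17425, 7621]
— Period 2 —
Births: 6695 × 0.09 = 603
15–29: 1148 × 0.963 = 1106
30–44: 6695 × 0.941 = 6300
45–59: 12111 × 0.95 = 11505
60–74: 14100 × 0.917 = 12930
75+: 17425 × 0.939 + 7621 × 0.489 = 16362 + 3727 = 20089
Net migration: 0–14 − 40 → 563; 15–29 + 50 → 1156; 30–44 − 310 → 5990; 45–59 − 150 → 11355; 60–74 − 90 → 12840; 75+ + 160 → 20249
→ [563, 1156, 5990, 11355, 12840, 20249]
Total after period 2: 563 + 1156 + 5990 + 11355 + 12840 + 20249 = 52153

52153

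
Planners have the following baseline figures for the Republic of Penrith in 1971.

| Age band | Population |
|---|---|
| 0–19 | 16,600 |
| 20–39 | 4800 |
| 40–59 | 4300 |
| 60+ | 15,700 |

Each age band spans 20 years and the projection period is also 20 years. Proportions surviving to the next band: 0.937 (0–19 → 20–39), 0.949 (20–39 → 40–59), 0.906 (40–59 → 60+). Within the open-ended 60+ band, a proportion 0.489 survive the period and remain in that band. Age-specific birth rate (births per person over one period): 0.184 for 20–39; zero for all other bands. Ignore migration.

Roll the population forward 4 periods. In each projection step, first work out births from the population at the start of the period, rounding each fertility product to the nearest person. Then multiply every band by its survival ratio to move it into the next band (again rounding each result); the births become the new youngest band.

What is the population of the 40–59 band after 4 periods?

Period 1:
Births: 4800 × 0.184 = 883
20–39: 16600 × 0.937 = 15554
40–59: 4800 × 0.949 = 4555
60+: 4300 × 0.906 + 15700 × 0.489 = 3896 + 7677 = 11573
Giving 883 / 15554 / 4555 / 11573.
Period 2:
Births: 15554 × 0.184 = 2862
20–39: 883 × 0.937 = 827
40–59: 15554 × 0.949 = 14761
60+: 4555 × 0.906 + 11573 × 0.489 = 4127 + 5659 = 9786
Giving 2862 / 827 / 14761 / 9786.
Period 3:
Births: 827 × 0.184 = 152
20–39: 2862 × 0.937 = 2682
40–59: 827 × 0.949 = 785
60+: 14761 × 0.906 + 9786 × 0.489 = 13373 + 4785 = 18158
Giving 152 / 2682 / 785 / 18158.
Period 4:
Births: 2682 × 0.184 = 493
20–39: 152 × 0.937 = 142
40–59: 2682 × 0.949 = 2545
60+: 785 × 0.906 + 18158 × 0.489 = 711 + 8879 = 9590
Giving 493 / 142 / 2545 / 9590.

2545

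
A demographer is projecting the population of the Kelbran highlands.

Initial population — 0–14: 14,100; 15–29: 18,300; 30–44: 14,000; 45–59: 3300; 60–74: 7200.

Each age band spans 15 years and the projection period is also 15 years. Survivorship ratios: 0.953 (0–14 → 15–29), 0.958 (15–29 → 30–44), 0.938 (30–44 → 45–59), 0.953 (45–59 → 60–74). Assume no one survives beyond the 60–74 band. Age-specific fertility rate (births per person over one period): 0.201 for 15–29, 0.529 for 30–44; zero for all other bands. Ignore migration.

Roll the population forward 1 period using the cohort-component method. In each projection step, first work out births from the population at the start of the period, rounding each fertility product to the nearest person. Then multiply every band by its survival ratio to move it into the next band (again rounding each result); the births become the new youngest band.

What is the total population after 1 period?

58329

(Bands numbered youngest = 1 to oldest = 5.)
— Period 1 —
Births: 18300 × 0.201 = 3678 ; 14000 × 0.529 = 7406 — total 11084
Band 2: 14100 × 0.953 = 13437
Band 3: 18300 × 0.958 = 17531
Band 4: 14000 × 0.938 = 13132
Band 5: 3300 × 0.953 = 3145
End of period: [11084, 13437, 17531, 13132, 3145]
Total after period 1: 11084 + 13437 + 17531 + 13132 + 3145 = 58329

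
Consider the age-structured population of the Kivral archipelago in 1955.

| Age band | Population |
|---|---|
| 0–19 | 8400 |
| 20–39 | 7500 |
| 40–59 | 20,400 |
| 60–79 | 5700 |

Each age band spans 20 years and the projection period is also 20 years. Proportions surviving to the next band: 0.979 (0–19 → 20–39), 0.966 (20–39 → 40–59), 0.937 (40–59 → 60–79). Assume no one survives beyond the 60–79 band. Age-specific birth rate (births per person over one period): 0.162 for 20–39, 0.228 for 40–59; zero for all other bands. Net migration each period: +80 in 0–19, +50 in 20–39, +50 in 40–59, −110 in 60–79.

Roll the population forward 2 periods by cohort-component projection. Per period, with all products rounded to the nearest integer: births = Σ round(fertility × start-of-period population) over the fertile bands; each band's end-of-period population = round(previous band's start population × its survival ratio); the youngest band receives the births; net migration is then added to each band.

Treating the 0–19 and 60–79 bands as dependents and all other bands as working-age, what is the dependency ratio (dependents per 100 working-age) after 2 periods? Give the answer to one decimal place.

Call the bands 1 to 4, youngest first.
— Period 1 —
Births: 7500 * 0.162 = 1215 ; 20400 * 0.228 = 4651 → 5866
Band 2: 8400 * 0.979 = 8224
Band 3: 7500 * 0.966 = 7245
Band 4: 20400 * 0.937 = 19115
Net migration: Band 1 + 80 → 5946; Band 2 + 50 → 8274; Band 3 + 50 → 7295; Band 4 − 110 → 19005
→ [5946, 8274, 7295, 19005]
— Period 2 —
Births: 8274 * 0.162 = 1340 ; 7295 * 0.228 = 1663 → 3003
Band 2: 5946 * 0.979 = 5821
Band 3: 8274 * 0.966 = 7993
Band 4: 7295 * 0.937 = 6835
Net migration: Band 1 + 80 → 3083; Band 2 + 50 → 5871; Band 3 + 50 → 8043; Band 4 − 110 → 6725
→ [3083, 5871, 8043, 6725]
Dependents (band 0–19 + band 60–79) = 3083 + 6725 = 9808; working-age = 13914; ratio = 9808/13914 × 100 = 70.5

70.5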